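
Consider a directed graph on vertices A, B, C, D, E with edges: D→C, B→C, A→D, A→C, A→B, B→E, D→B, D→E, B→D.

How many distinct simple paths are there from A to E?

4

A→B→D→E
A→B→E
A→D→B→E
A→D→E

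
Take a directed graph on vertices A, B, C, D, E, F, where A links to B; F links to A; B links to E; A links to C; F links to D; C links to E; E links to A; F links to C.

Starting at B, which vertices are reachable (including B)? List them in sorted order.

A, B, C, E

Start at B.
Its neighbours: E.
Then their neighbours: A.
Then next layer: C.
Nothing further is reachable.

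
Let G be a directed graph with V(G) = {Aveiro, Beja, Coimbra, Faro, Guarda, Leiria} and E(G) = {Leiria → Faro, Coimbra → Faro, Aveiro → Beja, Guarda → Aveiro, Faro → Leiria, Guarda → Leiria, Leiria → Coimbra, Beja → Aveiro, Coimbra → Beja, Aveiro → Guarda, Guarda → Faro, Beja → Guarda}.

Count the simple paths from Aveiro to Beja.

3

Aveiro→Beja
Aveiro→Guarda→Faro→Leiria→Coimbra→Beja
Aveiro→Guarda→Leiria→Coimbra→Beja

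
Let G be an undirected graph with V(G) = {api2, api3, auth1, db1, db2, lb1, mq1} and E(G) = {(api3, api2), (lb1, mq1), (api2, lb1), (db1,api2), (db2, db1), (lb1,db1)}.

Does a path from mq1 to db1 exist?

Explore from mq1.
Distance 1: reach lb1.
Distance 2: reach api2, db1.
Found db1.

Yes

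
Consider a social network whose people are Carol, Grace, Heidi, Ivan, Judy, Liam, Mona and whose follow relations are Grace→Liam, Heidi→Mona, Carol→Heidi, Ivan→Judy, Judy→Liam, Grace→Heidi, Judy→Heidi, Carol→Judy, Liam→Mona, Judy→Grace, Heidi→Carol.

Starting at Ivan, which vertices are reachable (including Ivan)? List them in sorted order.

Carol, Grace, Heidi, Ivan, Judy, Liam, Mona

Start at Ivan.
Its neighbours: Judy.
Then their neighbours: Grace, Heidi, Liam.
Then next layer: Carol, Mona.
Every vertex is now reached.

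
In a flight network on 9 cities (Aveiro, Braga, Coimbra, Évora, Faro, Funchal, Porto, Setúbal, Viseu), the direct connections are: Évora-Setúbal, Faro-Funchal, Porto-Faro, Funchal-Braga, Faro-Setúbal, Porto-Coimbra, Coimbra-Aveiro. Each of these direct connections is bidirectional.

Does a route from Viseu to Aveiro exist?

Viseu has no edges, so nothing is reachable from it.

No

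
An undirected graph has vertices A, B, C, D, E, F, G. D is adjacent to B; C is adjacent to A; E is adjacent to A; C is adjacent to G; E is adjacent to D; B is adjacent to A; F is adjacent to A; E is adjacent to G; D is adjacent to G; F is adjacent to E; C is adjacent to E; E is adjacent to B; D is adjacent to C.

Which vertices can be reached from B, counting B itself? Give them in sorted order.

A, B, C, D, E, F, G

Start at B.
Its neighbours: A, D, E.
Then their neighbours: C, F, G.
Every vertex is now reached.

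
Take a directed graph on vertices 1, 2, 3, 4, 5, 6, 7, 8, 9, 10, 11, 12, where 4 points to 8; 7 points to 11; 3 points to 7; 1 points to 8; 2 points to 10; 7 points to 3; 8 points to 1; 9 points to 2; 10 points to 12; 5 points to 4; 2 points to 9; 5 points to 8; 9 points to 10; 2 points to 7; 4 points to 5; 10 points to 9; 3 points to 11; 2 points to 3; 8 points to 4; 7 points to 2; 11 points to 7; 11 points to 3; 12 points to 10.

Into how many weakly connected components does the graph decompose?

3

From 1: component {1, 4, 5, 8}.
From 2: component {2, 3, 7, 9, 10, 11, 12}.
From 6: component {6}.
That's 3 components.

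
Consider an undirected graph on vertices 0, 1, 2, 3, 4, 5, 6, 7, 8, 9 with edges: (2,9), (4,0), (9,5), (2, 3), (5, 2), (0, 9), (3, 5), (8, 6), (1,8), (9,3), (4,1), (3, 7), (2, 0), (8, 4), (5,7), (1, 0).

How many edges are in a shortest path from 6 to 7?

Distance 0: 6.
Distance 1: 8.
Distance 2: 1, 4.
Distance 3: 0.
Distance 4: 2, 9.
Distance 5: 3, 5.
Distance 6: 7 — contains 7.

6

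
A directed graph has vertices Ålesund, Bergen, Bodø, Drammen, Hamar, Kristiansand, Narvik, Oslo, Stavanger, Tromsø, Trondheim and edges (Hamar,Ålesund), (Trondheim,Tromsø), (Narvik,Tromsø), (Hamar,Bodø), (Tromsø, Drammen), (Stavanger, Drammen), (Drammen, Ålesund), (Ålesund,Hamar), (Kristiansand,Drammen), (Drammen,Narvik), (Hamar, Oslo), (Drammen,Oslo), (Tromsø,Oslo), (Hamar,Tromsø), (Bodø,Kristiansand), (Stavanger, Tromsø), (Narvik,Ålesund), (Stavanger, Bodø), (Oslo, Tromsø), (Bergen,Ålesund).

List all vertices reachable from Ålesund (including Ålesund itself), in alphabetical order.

Start at Ålesund.
Its neighbours: Hamar.
Then their neighbours: Bodø, Oslo, Tromsø.
Then next layer: Drammen, Kristiansand.
Then next layer: Narvik.
Nothing further is reachable.

Ålesund, Bodø, Drammen, Hamar, Kristiansand, Narvik, Oslo, Tromsø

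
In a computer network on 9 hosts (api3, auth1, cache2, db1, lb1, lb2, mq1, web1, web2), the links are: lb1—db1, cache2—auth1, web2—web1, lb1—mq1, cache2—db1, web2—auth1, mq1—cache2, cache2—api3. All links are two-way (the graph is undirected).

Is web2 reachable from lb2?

lb2 has no edges, so nothing is reachable from it.

No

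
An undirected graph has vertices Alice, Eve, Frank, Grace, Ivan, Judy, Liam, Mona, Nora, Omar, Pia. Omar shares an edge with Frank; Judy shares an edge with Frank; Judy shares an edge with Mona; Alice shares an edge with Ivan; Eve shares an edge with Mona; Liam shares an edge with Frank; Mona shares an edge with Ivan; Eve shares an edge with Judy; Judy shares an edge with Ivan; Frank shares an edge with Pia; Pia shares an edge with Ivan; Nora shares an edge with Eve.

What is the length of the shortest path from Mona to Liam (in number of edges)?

Distance 0: Mona.
Distance 1: Eve, Ivan, Judy.
Distance 2: Alice, Frank, Nora, Pia.
Distance 3: Liam, Omar — contains Liam.

3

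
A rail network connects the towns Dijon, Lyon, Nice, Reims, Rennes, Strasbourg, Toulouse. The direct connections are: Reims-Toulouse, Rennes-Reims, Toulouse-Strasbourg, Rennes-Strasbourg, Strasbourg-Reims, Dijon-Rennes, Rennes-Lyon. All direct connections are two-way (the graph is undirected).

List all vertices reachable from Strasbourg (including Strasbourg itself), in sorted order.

Dijon, Lyon, Reims, Rennes, Strasbourg, Toulouse

Start at Strasbourg.
Its neighbours: Reims, Rennes, Toulouse.
Then their neighbours: Dijon, Lyon.
Nothing further is reachable.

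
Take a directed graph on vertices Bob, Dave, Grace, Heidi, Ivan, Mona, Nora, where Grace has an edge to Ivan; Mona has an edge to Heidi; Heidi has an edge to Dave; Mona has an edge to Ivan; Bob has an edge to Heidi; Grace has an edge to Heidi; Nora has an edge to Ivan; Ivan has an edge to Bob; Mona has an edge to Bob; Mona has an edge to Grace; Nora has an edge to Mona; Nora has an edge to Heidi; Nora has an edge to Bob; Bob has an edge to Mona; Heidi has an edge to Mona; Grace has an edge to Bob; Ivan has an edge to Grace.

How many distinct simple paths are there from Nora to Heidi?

Nora→Bob→Heidi
Nora→Bob→Mona→Grace→Heidi
Nora→Bob→Mona→Heidi
Nora→Bob→Mona→Ivan→Grace→Heidi
Nora→Heidi
Nora→Ivan→Bob→Heidi
Nora→Ivan→Bob→Mona→Grace→Heidi
Nora→Ivan→Bob→Mona→Heidi
... and 11 more.

19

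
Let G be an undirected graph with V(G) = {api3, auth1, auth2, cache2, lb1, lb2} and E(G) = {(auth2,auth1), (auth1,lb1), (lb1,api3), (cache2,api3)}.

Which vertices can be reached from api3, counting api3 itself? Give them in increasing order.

api3, auth1, auth2, cache2, lb1

Start at api3.
Its neighbours: cache2, lb1.
Then their neighbours: auth1.
Then next layer: auth2.
Nothing further is reachable.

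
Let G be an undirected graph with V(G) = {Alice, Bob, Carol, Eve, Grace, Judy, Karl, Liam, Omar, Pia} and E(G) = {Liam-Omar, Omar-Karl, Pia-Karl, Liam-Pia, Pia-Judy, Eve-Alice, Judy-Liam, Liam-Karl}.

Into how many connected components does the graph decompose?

From Alice: component {Alice, Eve}.
From Bob: component {Bob}.
From Carol: component {Carol}.
From Grace: component {Grace}.
From Judy: component {Judy, Karl, Liam, Omar, Pia}.
That's 5 components.

5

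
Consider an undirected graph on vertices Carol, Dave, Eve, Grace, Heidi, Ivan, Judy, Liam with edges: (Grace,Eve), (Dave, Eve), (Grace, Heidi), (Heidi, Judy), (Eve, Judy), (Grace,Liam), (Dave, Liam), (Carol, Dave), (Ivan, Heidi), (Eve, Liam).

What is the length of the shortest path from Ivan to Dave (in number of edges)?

Distance 0: Ivan.
Distance 1: Heidi.
Distance 2: Grace, Judy.
Distance 3: Eve, Liam.
Distance 4: Dave — contains Dave.

4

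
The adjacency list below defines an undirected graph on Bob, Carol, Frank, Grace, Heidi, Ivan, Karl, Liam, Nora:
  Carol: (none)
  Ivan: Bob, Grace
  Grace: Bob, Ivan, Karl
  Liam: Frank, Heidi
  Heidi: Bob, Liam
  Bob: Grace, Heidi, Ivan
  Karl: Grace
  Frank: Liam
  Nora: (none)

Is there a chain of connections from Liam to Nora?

No

Explore from Liam.
Distance 1: reach Frank, Heidi.
Distance 2: reach Bob.
Distance 3: reach Grace, Ivan.
Distance 4: reach Karl.
The search is exhausted without reaching Nora; it lies in a different component.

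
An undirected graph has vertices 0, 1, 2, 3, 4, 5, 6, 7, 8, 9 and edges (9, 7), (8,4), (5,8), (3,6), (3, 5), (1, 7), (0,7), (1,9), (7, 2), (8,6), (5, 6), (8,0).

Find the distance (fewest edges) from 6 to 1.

Distance 0: 6.
Distance 1: 3, 5, 8.
Distance 2: 0, 4.
Distance 3: 7.
Distance 4: 1, 2, 9 — contains 1.

4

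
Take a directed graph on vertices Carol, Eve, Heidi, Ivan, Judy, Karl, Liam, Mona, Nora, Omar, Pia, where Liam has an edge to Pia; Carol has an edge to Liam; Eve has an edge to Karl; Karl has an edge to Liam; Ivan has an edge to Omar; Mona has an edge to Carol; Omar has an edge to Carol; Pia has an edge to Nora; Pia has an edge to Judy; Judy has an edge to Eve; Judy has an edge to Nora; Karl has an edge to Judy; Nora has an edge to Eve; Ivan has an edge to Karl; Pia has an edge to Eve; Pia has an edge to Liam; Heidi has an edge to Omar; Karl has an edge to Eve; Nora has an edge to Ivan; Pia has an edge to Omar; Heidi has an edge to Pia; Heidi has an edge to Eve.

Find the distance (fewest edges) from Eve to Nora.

3

Distance 0: Eve.
Distance 1: Karl.
Distance 2: Judy, Liam.
Distance 3: Nora, Pia — contains Nora.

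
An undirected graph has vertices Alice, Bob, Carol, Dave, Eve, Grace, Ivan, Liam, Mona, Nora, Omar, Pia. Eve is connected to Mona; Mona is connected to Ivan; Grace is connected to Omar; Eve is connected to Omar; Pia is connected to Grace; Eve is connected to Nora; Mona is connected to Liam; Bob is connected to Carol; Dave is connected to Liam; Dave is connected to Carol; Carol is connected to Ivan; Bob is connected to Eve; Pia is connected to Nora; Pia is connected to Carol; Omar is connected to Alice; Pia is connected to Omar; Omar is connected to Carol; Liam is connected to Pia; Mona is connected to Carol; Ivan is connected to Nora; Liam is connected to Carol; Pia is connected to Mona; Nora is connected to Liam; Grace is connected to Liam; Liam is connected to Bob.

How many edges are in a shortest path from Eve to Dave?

3

Distance 0: Eve.
Distance 1: Bob, Mona, Nora, Omar.
Distance 2: Alice, Carol, Grace, Ivan, Liam, Pia.
Distance 3: Dave — contains Dave.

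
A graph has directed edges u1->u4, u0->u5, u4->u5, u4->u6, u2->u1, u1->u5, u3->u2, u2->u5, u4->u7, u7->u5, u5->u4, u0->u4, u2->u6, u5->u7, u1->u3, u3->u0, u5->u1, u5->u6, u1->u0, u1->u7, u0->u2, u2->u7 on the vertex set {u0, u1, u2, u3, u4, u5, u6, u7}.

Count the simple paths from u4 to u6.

9

u4→u5→u1→u0→u2→u6
u4→u5→u1→u3→u0→u2→u6
u4→u5→u1→u3→u2→u6
u4→u5→u6
u4→u6
u4→u7→u5→u1→u0→u2→u6
u4→u7→u5→u1→u3→u0→u2→u6
u4→u7→u5→u1→u3→u2→u6
u4→u7→u5→u6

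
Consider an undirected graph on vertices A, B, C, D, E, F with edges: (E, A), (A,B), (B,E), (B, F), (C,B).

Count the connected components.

2

From A: component {A, B, C, E, F}.
From D: component {D}.
That's 2 components.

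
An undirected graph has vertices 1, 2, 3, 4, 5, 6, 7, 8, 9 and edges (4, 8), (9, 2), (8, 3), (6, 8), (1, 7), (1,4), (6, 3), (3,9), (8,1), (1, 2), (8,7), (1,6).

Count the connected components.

2

From 1: component {1, 2, 3, 4, 6, 7, 8, 9}.
From 5: component {5}.
That's 2 components.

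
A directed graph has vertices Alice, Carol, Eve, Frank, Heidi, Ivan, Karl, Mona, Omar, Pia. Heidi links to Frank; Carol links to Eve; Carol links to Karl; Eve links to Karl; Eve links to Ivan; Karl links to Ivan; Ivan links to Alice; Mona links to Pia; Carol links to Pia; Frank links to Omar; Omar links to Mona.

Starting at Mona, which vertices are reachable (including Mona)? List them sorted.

Mona, Pia

Start at Mona.
Its neighbours: Pia.
Nothing further is reachable.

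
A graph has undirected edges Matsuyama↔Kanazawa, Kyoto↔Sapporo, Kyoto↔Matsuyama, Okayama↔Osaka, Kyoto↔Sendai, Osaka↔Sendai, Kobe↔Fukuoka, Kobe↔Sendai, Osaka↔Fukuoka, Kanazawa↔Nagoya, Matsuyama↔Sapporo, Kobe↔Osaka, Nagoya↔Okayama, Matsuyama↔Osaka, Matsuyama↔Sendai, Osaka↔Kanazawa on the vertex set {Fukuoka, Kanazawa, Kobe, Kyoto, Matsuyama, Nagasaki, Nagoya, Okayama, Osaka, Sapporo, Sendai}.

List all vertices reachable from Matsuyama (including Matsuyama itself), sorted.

Start at Matsuyama.
Its neighbours: Kanazawa, Kyoto, Osaka, Sapporo, Sendai.
Then their neighbours: Fukuoka, Kobe, Nagoya, Okayama.
Nothing further is reachable.

Fukuoka, Kanazawa, Kobe, Kyoto, Matsuyama, Nagoya, Okayama, Osaka, Sapporo, Sendai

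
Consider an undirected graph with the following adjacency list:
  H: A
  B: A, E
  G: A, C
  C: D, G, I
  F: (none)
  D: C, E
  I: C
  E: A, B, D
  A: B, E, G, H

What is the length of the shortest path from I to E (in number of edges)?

Distance 0: I.
Distance 1: C.
Distance 2: D, G.
Distance 3: A, E — contains E.

3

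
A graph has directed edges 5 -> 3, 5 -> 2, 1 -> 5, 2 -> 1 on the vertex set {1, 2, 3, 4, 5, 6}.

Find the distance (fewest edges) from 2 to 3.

3

Distance 0: 2.
Distance 1: 1.
Distance 2: 5.
Distance 3: 3 — contains 3.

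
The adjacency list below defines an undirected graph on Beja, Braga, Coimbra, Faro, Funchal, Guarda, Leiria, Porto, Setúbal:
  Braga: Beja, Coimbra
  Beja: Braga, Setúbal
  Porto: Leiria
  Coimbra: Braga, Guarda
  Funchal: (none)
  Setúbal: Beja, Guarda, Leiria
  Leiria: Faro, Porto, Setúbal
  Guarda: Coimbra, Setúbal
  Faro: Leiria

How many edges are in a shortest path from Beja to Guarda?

2

Distance 0: Beja.
Distance 1: Braga, Setúbal.
Distance 2: Coimbra, Guarda, Leiria — contains Guarda.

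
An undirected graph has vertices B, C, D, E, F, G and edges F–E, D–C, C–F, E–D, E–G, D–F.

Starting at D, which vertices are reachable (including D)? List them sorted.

C, D, E, F, G

Start at D.
Its neighbours: C, E, F.
Then their neighbours: G.
Nothing further is reachable.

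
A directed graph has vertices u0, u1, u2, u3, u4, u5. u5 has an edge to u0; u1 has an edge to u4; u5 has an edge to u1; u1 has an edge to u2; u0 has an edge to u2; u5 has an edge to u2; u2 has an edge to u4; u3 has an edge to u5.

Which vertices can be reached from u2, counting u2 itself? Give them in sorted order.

Start at u2.
Its neighbours: u4.
Nothing further is reachable.

u2, u4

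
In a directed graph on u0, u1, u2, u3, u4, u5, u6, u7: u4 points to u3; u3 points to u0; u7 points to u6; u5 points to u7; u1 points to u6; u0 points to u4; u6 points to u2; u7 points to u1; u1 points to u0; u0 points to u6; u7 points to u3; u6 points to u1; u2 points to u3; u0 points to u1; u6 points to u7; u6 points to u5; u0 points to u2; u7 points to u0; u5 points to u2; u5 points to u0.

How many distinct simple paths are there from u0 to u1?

4

u0→u1
u0→u6→u1
u0→u6→u5→u7→u1
u0→u6→u7→u1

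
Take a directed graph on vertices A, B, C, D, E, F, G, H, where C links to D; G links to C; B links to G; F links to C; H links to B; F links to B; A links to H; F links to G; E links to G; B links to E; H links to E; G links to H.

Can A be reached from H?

No

Explore from H.
Distance 1: reach B, E.
Distance 2: reach G.
Distance 3: reach C.
Distance 4: reach D.
The search from H is exhausted; no directed path reaches A.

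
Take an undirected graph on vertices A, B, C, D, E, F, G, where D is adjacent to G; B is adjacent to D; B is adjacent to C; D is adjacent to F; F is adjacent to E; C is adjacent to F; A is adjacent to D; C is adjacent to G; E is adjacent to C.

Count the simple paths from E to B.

E–C–B
E–C–F–D–B
E–C–G–D–B
E–F–C–B
E–F–C–G–D–B
E–F–D–B
E–F–D–G–C–B

7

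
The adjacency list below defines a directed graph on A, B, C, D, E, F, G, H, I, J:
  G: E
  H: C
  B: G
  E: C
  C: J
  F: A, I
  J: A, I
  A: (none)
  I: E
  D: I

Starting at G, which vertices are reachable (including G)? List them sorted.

Start at G.
Its neighbours: E.
Then their neighbours: C.
Then next layer: J.
Then next layer: A, I.
Nothing further is reachable.

A, C, E, G, I, J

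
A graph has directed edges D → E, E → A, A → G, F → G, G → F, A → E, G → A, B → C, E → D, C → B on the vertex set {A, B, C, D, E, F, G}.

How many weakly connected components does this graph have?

2

From A: component {A, D, E, F, G}.
From B: component {B, C}.
That's 2 components.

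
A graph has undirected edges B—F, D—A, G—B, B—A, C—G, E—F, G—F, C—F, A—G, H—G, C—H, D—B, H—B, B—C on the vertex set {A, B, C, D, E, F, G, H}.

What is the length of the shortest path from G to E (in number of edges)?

2

Distance 0: G.
Distance 1: A, B, C, F, H.
Distance 2: D, E — contains E.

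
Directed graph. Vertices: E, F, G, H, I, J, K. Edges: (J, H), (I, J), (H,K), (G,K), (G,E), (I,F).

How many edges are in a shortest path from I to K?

Distance 0: I.
Distance 1: F, J.
Distance 2: H.
Distance 3: K — contains K.

3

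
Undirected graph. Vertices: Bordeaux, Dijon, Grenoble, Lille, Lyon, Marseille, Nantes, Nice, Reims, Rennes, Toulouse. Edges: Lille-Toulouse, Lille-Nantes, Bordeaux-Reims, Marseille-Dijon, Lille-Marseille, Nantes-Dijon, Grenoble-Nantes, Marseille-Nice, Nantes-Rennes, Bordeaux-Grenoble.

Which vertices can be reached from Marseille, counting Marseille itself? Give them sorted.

Bordeaux, Dijon, Grenoble, Lille, Marseille, Nantes, Nice, Reims, Rennes, Toulouse

Start at Marseille.
Its neighbours: Dijon, Lille, Nice.
Then their neighbours: Nantes, Toulouse.
Then next layer: Grenoble, Rennes.
Then next layer: Bordeaux.
Then next layer: Reims.
Nothing further is reachable.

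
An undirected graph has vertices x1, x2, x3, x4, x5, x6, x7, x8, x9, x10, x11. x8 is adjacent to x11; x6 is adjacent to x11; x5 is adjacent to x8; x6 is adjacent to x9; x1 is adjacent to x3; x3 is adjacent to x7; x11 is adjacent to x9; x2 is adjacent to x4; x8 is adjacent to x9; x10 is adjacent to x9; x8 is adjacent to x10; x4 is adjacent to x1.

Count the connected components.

From x1: component {x1, x2, x3, x4, x7}.
From x5: component {x5, x6, x8, x9, x10, x11}.
That's 2 components.

2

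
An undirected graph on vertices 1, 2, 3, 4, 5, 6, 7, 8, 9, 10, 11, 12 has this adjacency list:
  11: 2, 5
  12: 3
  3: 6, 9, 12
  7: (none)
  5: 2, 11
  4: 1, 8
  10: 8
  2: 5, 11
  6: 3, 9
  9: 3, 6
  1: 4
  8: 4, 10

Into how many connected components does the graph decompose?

4

From 1: component {1, 4, 8, 10}.
From 2: component {2, 5, 11}.
From 3: component {3, 6, 9, 12}.
From 7: component {7}.
That's 4 components.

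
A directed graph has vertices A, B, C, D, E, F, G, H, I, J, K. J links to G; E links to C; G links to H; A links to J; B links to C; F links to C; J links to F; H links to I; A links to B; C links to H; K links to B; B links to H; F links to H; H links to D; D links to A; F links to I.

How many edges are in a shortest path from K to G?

6

Distance 0: K.
Distance 1: B.
Distance 2: C, H.
Distance 3: D, I.
Distance 4: A.
Distance 5: J.
Distance 6: F, G — contains G.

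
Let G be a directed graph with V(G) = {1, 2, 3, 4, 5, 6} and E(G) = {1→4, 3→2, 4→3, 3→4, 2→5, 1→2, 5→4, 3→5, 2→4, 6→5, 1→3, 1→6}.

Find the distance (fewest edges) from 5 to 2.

3

Distance 0: 5.
Distance 1: 4.
Distance 2: 3.
Distance 3: 2 — contains 2.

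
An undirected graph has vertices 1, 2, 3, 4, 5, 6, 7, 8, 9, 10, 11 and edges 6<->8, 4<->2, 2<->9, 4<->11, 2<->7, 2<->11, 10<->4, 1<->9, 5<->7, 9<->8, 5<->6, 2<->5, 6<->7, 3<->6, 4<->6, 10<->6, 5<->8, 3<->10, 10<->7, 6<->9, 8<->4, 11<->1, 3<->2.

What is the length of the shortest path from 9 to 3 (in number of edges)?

2

Distance 0: 9.
Distance 1: 1, 2, 6, 8.
Distance 2: 3, 4, 5, 7, 10, 11 — contains 3.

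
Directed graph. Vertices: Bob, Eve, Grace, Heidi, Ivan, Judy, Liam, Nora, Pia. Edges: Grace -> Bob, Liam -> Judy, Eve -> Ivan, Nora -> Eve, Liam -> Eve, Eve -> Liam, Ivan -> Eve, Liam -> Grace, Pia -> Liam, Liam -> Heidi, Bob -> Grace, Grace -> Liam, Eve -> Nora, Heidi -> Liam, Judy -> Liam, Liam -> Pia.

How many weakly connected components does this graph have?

1

From Bob: component {Bob, Eve, Grace, Heidi, Ivan, Judy, Liam, Nora, Pia}.
That's 1 component.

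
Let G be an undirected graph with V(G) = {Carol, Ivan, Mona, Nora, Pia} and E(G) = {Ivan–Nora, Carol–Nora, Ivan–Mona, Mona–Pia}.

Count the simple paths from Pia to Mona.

1

Pia–Mona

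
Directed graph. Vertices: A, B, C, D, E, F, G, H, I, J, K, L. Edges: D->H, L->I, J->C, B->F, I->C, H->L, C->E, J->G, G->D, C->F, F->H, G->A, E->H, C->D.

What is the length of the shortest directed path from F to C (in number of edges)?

4

Distance 0: F.
Distance 1: H.
Distance 2: L.
Distance 3: I.
Distance 4: C — contains C.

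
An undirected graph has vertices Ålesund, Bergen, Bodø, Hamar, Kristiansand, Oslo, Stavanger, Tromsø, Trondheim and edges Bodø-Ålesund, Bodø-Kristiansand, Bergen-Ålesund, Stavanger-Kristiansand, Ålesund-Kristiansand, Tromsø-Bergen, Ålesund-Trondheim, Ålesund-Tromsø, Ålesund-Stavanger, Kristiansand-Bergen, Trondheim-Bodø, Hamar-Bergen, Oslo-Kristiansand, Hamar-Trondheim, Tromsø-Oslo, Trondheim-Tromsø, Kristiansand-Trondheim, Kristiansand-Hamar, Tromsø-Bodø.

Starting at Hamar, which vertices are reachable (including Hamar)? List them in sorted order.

Ålesund, Bergen, Bodø, Hamar, Kristiansand, Oslo, Stavanger, Tromsø, Trondheim

Start at Hamar.
Its neighbours: Bergen, Kristiansand, Trondheim.
Then their neighbours: Ålesund, Bodø, Oslo, Stavanger, Tromsø.
Every vertex is now reached.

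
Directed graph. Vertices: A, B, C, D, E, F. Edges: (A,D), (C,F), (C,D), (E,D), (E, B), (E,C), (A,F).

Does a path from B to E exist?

No

B has no outgoing edges, so nothing is reachable from it.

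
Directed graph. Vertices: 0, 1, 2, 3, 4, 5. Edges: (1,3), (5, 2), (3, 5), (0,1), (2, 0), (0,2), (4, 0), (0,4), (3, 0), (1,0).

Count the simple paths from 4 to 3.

1

4→0→1→3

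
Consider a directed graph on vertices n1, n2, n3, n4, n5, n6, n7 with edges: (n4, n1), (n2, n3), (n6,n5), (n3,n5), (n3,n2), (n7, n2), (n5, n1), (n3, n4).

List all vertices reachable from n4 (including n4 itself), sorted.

n1, n4

Start at n4.
Its neighbours: n1.
Nothing further is reachable.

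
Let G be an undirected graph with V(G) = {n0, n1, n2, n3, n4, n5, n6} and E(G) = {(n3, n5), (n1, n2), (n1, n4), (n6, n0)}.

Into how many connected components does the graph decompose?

3

From n0: component {n0, n6}.
From n1: component {n1, n2, n4}.
From n3: component {n3, n5}.
That's 3 components.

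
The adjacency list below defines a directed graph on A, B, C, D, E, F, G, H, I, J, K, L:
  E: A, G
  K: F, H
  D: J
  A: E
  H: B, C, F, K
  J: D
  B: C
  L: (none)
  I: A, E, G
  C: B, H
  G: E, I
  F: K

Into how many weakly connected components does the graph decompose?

4

From A: component {A, E, G, I}.
From B: component {B, C, F, H, K}.
From D: component {D, J}.
From L: component {L}.
That's 4 components.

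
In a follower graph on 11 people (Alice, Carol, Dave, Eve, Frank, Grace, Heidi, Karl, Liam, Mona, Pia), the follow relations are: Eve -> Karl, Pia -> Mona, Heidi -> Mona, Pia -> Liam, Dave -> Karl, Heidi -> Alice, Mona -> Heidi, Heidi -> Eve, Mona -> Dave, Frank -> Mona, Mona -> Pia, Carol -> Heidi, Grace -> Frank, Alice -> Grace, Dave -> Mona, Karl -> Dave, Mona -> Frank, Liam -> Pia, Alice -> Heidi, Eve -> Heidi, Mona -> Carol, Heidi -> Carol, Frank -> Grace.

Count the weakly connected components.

From Alice: component {Alice, Carol, Dave, Eve, Frank, Grace, Heidi, Karl, Liam, Mona, Pia}.
That's 1 component.

1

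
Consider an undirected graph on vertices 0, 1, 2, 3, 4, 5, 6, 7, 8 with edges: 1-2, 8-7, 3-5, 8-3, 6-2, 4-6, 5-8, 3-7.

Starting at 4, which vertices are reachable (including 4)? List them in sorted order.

Start at 4.
Its neighbours: 6.
Then their neighbours: 2.
Then next layer: 1.
Nothing further is reachable.

1, 2, 4, 6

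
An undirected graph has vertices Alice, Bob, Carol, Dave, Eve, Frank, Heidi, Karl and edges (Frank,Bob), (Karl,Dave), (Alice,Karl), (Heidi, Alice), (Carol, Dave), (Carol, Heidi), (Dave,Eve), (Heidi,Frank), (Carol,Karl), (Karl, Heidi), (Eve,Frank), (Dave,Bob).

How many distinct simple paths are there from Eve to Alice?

Eve–Dave–Bob–Frank–Heidi–Alice
Eve–Dave–Bob–Frank–Heidi–Carol–Karl–Alice
Eve–Dave–Bob–Frank–Heidi–Karl–Alice
Eve–Dave–Carol–Heidi–Alice
Eve–Dave–Carol–Heidi–Karl–Alice
Eve–Dave–Carol–Karl–Alice
Eve–Dave–Carol–Karl–Heidi–Alice
Eve–Dave–Karl–Alice
... and 13 more.

21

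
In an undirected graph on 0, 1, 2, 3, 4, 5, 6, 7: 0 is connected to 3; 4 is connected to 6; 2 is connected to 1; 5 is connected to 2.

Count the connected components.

4

From 0: component {0, 3}.
From 1: component {1, 2, 5}.
From 4: component {4, 6}.
From 7: component {7}.
That's 4 components.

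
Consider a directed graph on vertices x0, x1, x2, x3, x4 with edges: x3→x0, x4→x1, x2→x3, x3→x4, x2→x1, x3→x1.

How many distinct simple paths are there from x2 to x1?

x2→x1
x2→x3→x1
x2→x3→x4→x1

3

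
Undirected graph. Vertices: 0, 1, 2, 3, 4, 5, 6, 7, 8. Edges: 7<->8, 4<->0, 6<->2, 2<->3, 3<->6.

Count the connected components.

From 0: component {0, 4}.
From 1: component {1}.
From 2: component {2, 3, 6}.
From 5: component {5}.
From 7: component {7, 8}.
That's 5 components.

5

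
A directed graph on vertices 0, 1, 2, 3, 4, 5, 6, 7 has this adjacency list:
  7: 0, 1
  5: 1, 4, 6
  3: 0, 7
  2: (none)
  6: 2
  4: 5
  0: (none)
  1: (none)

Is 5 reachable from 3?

No

Explore from 3.
Distance 1: reach 0, 7.
Distance 2: reach 1.
The search from 3 is exhausted; no directed path reaches 5.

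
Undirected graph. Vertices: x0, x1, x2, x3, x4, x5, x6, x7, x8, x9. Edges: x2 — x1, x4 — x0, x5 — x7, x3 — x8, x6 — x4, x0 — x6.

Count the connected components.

From x0: component {x0, x4, x6}.
From x1: component {x1, x2}.
From x3: component {x3, x8}.
From x5: component {x5, x7}.
From x9: component {x9}.
That's 5 components.

5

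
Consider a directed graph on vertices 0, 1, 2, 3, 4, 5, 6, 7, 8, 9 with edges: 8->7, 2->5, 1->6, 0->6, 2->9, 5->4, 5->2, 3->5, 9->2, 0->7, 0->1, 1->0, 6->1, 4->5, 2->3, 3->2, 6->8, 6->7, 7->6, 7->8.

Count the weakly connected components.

2

From 0: component {0, 1, 6, 7, 8}.
From 2: component {2, 3, 4, 5, 9}.
That's 2 components.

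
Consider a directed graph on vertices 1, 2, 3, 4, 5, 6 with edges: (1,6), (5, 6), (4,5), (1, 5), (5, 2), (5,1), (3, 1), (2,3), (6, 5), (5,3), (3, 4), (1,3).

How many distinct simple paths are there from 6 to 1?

3

6→5→1
6→5→2→3→1
6→5→3→1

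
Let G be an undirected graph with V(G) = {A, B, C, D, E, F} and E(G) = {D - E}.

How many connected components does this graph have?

5

From A: component {A}.
From B: component {B}.
From C: component {C}.
From D: component {D, E}.
From F: component {F}.
That's 5 components.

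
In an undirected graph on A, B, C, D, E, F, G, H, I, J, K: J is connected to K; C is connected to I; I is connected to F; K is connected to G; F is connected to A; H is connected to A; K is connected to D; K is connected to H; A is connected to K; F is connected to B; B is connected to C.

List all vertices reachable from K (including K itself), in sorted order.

Start at K.
Its neighbours: A, D, G, H, J.
Then their neighbours: F.
Then next layer: B, I.
Then next layer: C.
Nothing further is reachable.

A, B, C, D, F, G, H, I, J, K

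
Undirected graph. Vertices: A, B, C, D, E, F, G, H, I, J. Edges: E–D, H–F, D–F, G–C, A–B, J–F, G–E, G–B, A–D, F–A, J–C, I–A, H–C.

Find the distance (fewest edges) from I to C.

Distance 0: I.
Distance 1: A.
Distance 2: B, D, F.
Distance 3: E, G, H, J.
Distance 4: C — contains C.

4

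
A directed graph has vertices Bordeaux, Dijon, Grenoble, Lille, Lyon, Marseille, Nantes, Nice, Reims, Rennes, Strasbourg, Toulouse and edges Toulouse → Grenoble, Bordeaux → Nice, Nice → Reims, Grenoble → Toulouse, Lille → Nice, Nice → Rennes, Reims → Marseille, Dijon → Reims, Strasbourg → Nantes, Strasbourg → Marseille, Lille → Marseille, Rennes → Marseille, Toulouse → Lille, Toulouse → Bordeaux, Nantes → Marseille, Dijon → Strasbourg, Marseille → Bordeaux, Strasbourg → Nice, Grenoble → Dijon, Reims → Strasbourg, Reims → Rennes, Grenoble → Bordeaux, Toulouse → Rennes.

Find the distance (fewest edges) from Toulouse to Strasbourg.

Distance 0: Toulouse.
Distance 1: Bordeaux, Grenoble, Lille, Rennes.
Distance 2: Dijon, Marseille, Nice.
Distance 3: Reims, Strasbourg — contains Strasbourg.

3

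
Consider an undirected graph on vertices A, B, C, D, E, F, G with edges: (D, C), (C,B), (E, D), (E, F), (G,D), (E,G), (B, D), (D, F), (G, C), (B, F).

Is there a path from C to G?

Yes

Explore from C.
Distance 1: reach B, D, G.
Found G.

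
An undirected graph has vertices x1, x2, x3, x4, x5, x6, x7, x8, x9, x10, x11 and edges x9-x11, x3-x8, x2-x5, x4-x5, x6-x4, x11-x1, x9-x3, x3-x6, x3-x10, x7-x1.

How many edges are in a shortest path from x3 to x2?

4

Distance 0: x3.
Distance 1: x6, x8, x9, x10.
Distance 2: x4, x11.
Distance 3: x1, x5.
Distance 4: x2, x7 — contains x2.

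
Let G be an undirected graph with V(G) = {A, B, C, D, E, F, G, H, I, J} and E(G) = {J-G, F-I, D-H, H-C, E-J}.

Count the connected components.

5

From A: component {A}.
From B: component {B}.
From C: component {C, D, H}.
From E: component {E, G, J}.
From F: component {F, I}.
That's 5 components.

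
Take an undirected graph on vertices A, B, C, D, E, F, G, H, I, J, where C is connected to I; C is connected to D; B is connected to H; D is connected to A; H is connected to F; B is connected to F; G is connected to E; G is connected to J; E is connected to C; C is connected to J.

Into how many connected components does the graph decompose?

From A: component {A, C, D, E, G, I, J}.
From B: component {B, F, H}.
That's 2 components.

2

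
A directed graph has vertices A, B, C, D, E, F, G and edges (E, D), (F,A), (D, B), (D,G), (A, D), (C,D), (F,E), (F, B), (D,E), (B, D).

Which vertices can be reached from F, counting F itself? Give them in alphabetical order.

Start at F.
Its neighbours: A, B, E.
Then their neighbours: D.
Then next layer: G.
Nothing further is reachable.

A, B, D, E, F, G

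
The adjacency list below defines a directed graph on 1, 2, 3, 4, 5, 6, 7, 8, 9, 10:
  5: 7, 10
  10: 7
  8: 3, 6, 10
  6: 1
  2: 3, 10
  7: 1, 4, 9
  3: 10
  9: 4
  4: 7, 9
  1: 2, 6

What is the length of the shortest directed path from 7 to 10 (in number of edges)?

3

Distance 0: 7.
Distance 1: 1, 4, 9.
Distance 2: 2, 6.
Distance 3: 3, 10 — contains 10.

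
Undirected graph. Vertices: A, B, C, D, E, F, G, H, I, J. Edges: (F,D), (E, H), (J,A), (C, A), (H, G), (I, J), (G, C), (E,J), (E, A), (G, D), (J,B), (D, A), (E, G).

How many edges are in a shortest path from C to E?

Distance 0: C.
Distance 1: A, G.
Distance 2: D, E, H, J — contains E.

2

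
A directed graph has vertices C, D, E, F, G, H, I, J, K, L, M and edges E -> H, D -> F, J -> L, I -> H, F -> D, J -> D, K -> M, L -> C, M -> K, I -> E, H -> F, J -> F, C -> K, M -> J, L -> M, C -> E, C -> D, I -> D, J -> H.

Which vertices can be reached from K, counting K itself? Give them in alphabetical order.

Start at K.
Its neighbours: M.
Then their neighbours: J.
Then next layer: D, F, H, L.
Then next layer: C.
Then next layer: E.
Nothing further is reachable.

C, D, E, F, H, J, K, L, M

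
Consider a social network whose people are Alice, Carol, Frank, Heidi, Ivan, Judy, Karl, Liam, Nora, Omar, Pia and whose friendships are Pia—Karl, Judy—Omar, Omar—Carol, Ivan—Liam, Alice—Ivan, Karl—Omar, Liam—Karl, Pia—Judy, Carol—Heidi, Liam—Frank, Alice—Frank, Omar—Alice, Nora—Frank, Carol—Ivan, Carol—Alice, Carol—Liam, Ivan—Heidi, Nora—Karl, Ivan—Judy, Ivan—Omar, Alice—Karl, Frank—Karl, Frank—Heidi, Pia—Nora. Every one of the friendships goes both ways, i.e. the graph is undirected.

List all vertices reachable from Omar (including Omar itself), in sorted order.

Alice, Carol, Frank, Heidi, Ivan, Judy, Karl, Liam, Nora, Omar, Pia

Start at Omar.
Its neighbours: Alice, Carol, Ivan, Judy, Karl.
Then their neighbours: Frank, Heidi, Liam, Nora, Pia.
Every vertex is now reached.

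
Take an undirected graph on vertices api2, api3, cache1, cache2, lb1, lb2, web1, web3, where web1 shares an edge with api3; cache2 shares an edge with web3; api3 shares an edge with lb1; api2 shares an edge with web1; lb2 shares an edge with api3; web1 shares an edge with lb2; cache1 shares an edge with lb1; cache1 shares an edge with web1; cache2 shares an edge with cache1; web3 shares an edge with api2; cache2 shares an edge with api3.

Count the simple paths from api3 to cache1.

api3–cache2–cache1
api3–cache2–web3–api2–web1–cache1
api3–lb1–cache1
api3–lb2–web1–api2–web3–cache2–cache1
api3–lb2–web1–cache1
api3–web1–api2–web3–cache2–cache1
api3–web1–cache1

7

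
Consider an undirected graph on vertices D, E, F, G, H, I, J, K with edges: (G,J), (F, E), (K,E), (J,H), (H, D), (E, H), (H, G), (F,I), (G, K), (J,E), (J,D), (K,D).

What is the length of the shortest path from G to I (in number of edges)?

Distance 0: G.
Distance 1: H, J, K.
Distance 2: D, E.
Distance 3: F.
Distance 4: I — contains I.

4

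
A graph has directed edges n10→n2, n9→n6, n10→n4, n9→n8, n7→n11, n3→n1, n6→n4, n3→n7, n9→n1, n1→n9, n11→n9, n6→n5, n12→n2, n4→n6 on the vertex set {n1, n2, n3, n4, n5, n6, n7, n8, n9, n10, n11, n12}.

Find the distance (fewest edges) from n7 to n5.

4

Distance 0: n7.
Distance 1: n11.
Distance 2: n9.
Distance 3: n1, n6, n8.
Distance 4: n4, n5 — contains n5.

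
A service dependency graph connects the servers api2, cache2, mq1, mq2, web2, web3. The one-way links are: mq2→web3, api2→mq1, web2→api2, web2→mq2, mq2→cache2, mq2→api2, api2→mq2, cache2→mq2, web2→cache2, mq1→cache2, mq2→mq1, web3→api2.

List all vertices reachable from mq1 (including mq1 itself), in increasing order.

Start at mq1.
Its neighbours: cache2.
Then their neighbours: mq2.
Then next layer: api2, web3.
Nothing further is reachable.

api2, cache2, mq1, mq2, web3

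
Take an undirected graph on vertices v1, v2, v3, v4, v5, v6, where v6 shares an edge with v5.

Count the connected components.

5

From v1: component {v1}.
From v2: component {v2}.
From v3: component {v3}.
From v4: component {v4}.
From v5: component {v5, v6}.
That's 5 components.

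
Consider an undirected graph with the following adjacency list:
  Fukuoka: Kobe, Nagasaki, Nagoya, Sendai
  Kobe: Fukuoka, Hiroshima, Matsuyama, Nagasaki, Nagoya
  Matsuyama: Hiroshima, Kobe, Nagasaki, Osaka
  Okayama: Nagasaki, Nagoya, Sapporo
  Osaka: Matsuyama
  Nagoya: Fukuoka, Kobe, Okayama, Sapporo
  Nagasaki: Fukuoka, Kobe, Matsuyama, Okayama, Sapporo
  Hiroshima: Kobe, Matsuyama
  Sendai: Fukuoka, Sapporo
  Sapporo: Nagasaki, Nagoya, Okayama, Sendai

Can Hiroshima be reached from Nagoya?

Yes

Explore from Nagoya.
Distance 1: reach Fukuoka, Kobe, Okayama, Sapporo.
Distance 2: reach Hiroshima, Matsuyama, Nagasaki, Sendai.
Found Hiroshima.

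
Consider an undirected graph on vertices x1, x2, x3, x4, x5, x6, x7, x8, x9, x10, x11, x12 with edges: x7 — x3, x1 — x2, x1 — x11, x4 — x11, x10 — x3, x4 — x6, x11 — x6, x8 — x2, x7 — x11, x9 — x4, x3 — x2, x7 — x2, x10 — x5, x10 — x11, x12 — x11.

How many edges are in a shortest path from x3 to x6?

3

Distance 0: x3.
Distance 1: x2, x7, x10.
Distance 2: x1, x5, x8, x11.
Distance 3: x4, x6, x12 — contains x6.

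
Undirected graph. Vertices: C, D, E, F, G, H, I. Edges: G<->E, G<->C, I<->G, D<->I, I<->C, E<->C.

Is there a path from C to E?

Explore from C.
Distance 1: reach E, G, I.
Found E.

Yes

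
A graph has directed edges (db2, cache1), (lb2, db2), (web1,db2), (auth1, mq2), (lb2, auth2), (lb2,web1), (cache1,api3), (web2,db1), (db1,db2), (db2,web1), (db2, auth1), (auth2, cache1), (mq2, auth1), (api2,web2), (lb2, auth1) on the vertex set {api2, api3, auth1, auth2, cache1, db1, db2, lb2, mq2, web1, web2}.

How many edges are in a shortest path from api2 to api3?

Distance 0: api2.
Distance 1: web2.
Distance 2: db1.
Distance 3: db2.
Distance 4: auth1, cache1, web1.
Distance 5: api3, mq2 — contains api3.

5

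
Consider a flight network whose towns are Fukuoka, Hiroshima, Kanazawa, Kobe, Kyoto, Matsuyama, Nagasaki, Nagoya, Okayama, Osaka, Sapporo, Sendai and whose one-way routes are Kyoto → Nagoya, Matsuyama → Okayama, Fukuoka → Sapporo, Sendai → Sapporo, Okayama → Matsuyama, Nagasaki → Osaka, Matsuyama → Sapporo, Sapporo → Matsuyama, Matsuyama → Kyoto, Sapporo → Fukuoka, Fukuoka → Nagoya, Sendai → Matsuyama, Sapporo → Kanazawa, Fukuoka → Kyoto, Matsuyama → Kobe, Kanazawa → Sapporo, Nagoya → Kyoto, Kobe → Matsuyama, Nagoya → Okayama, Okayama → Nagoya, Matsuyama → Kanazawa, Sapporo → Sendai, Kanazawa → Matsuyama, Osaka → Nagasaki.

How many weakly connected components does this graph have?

3

From Fukuoka: component {Fukuoka, Kanazawa, Kobe, Kyoto, Matsuyama, Nagoya, Okayama, Sapporo, Sendai}.
From Hiroshima: component {Hiroshima}.
From Nagasaki: component {Nagasaki, Osaka}.
That's 3 components.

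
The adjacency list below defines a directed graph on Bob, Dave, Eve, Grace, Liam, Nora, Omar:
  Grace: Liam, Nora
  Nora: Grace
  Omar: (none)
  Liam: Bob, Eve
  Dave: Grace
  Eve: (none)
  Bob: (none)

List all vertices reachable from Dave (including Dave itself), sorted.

Bob, Dave, Eve, Grace, Liam, Nora

Start at Dave.
Its neighbours: Grace.
Then their neighbours: Liam, Nora.
Then next layer: Bob, Eve.
Nothing further is reachable.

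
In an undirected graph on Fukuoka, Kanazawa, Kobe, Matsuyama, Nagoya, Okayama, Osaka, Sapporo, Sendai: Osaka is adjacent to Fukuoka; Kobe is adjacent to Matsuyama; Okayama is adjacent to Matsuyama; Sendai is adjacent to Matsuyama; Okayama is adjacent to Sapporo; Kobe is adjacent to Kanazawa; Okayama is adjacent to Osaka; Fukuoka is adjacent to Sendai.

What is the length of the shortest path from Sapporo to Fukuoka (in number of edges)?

3

Distance 0: Sapporo.
Distance 1: Okayama.
Distance 2: Matsuyama, Osaka.
Distance 3: Fukuoka, Kobe, Sendai — contains Fukuoka.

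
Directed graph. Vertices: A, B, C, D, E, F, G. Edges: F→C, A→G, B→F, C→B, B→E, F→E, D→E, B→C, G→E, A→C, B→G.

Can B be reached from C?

Yes

Explore from C.
Distance 1: reach B.
Found B.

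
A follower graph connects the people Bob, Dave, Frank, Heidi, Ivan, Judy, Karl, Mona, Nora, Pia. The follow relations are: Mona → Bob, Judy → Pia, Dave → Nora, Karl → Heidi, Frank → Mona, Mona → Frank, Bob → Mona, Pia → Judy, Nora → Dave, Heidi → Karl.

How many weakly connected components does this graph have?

5

From Bob: component {Bob, Frank, Mona}.
From Dave: component {Dave, Nora}.
From Heidi: component {Heidi, Karl}.
From Ivan: component {Ivan}.
From Judy: component {Judy, Pia}.
That's 5 components.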